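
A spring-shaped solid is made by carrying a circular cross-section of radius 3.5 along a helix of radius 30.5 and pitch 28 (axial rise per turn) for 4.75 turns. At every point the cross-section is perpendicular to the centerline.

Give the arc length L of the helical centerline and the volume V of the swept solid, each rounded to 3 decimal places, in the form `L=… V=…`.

L=919.941 V=35403.496

2πR = 2π·30.5 = 191.637152
per-turn = √(191.637152² + 28²) = √(36724.7980 + 784) = √37508.7980 = 193.671882
L = 4.75 × 193.671882 = 919.941441
V = π·3.5² × L = 38.484510 × 919.941441 = 35403.495581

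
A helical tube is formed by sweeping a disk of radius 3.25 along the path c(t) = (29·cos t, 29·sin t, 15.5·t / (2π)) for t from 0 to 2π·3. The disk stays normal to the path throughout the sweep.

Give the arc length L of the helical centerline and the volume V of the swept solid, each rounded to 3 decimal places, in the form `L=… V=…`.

2πR = 2π·29 = 182.212374
per-turn = √(182.212374² + 15.5²) = √(33201.3492 + 240.25) = √33441.5992 = 182.870444
L = 3 × 182.870444 = 548.611331
V = π·3.25² × L = 33.183072 × 548.611331 = 18204.609528

L=548.611 V=18204.610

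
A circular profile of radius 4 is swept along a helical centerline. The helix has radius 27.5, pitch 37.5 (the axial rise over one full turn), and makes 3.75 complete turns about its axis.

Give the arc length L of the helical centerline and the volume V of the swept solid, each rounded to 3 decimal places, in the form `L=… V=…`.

L=663.038 V=33327.914

2πR = 2π·27.5 = 172.787596
per-turn = √(172.787596² + 37.5²) = √(29855.5533 + 1406.25) = √31261.8033 = 176.810077
L = 3.75 × 176.810077 = 663.037789
V = π·4² × L = 50.265482 × 663.037789 = 33327.914331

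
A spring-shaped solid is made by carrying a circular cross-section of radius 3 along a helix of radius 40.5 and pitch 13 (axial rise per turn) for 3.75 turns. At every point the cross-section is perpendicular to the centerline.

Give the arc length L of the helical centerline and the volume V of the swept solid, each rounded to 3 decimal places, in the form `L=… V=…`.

L=955.503 V=27016.216

2πR = 2π·40.5 = 254.469005
per-turn = √(254.469005² + 13²) = √(64754.4745 + 169) = √64923.4745 = 254.800853
L = 3.75 × 254.800853 = 955.503197
V = π·3² × L = 28.274334 × 955.503197 = 27016.216423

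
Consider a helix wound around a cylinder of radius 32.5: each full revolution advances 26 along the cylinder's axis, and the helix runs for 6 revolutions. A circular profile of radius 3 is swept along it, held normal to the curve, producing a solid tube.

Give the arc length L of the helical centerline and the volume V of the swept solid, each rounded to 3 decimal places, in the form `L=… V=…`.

2πR = 2π·32.5 = 204.203522
per-turn = √(204.203522² + 26²) = √(41699.0786 + 676) = √42375.0786 = 205.852079
L = 6 × 205.852079 = 1235.112476
V = π·3² × L = 28.274334 × 1235.112476 = 34921.982540

L=1235.112 V=34921.983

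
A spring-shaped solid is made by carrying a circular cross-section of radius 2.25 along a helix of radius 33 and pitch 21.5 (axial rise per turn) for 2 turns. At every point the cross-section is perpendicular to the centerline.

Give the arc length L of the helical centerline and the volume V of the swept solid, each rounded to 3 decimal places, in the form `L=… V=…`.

2πR = 2π·33 = 207.345115
per-turn = √(207.345115² + 21.5²) = √(42991.9968 + 462.25) = √43454.2468 = 208.456822
L = 2 × 208.456822 = 416.913645
V = π·2.25² × L = 15.904313 × 416.913645 = 6630.725019

L=416.914 V=6630.725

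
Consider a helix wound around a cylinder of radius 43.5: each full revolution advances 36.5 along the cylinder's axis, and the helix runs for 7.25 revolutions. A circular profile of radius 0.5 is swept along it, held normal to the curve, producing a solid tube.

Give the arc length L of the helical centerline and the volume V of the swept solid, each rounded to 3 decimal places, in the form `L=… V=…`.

L=1999.151 V=1570.130

2πR = 2π·43.5 = 273.318561
per-turn = √(273.318561² + 36.5²) = √(74703.0357 + 1332.25) = √76035.2857 = 275.744965
L = 7.25 × 275.744965 = 1999.150996
V = π·0.5² × L = 0.785398 × 1999.150996 = 1570.129521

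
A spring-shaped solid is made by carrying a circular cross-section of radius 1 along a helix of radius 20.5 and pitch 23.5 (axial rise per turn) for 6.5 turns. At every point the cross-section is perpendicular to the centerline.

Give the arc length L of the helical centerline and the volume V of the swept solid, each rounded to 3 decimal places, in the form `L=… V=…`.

2πR = 2π·20.5 = 128.805299
per-turn = √(128.805299² + 23.5²) = √(16590.8050 + 552.25) = √17143.0550 = 130.931490
L = 6.5 × 130.931490 = 851.054683
V = π·1² × L = 3.141593 × 851.054683 = 2673.667140

L=851.055 V=2673.667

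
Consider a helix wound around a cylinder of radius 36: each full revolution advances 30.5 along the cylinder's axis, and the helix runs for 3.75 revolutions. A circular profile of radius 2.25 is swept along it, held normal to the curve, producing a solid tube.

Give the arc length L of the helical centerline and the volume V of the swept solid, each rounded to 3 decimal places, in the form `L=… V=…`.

2πR = 2π·36 = 226.194671
per-turn = √(226.194671² + 30.5²) = √(51164.0292 + 930.25) = √52094.2792 = 228.241712
L = 3.75 × 228.241712 = 855.906421
V = π·2.25² × L = 15.904313 × 855.906421 = 13612.603454

L=855.906 V=13612.603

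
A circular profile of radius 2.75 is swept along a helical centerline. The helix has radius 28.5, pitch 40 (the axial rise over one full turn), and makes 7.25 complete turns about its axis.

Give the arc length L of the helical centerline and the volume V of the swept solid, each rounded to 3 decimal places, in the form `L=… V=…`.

L=1330.258 V=31604.669

2πR = 2π·28.5 = 179.070781
per-turn = √(179.070781² + 40²) = √(32066.3447 + 1600) = √33666.3447 = 183.483909
L = 7.25 × 183.483909 = 1330.258337
V = π·2.75² × L = 23.758294 × 1330.258337 = 31604.669256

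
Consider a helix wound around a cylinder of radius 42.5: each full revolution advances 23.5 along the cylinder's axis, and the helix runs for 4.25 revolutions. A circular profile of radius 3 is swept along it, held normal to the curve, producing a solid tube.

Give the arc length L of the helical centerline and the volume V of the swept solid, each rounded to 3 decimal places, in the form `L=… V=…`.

L=1139.287 V=32212.568

2πR = 2π·42.5 = 267.035376
per-turn = √(267.035376² + 23.5²) = √(71307.8918 + 552.25) = √71860.1418 = 268.067420
L = 4.25 × 268.067420 = 1139.286536
V = π·3² × L = 28.274334 × 1139.286536 = 32212.567908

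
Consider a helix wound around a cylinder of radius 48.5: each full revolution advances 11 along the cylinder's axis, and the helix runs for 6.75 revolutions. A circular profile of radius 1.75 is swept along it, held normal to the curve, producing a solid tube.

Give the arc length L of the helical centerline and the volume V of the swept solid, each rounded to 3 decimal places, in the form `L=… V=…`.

2πR = 2π·48.5 = 304.734487
per-turn = √(304.734487² + 11²) = √(92863.1078 + 121) = √92984.1078 = 304.932956
L = 6.75 × 304.932956 = 2058.297455
V = π·1.75² × L = 9.621128 × 2058.297455 = 19803.142248

L=2058.297 V=19803.142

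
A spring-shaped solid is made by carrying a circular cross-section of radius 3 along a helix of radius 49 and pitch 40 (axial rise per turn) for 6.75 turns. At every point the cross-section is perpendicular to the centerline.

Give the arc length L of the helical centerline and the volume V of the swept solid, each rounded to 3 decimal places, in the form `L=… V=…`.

2πR = 2π·49 = 307.876080
per-turn = √(307.876080² + 40²) = √(94787.6807 + 1600) = √96387.6807 = 310.463654
L = 6.75 × 310.463654 = 2095.629667
V = π·3² × L = 28.274334 × 2095.629667 = 59252.532893

L=2095.630 V=59252.533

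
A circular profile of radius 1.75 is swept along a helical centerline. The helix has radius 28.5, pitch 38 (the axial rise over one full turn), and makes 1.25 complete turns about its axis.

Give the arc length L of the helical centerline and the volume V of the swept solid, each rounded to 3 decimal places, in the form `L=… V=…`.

L=228.823 V=2201.534

2πR = 2π·28.5 = 179.070781
per-turn = √(179.070781² + 38²) = √(32066.3447 + 1444) = √33510.3447 = 183.058310
L = 1.25 × 183.058310 = 228.822887
V = π·1.75² × L = 9.621128 × 228.822887 = 2201.534171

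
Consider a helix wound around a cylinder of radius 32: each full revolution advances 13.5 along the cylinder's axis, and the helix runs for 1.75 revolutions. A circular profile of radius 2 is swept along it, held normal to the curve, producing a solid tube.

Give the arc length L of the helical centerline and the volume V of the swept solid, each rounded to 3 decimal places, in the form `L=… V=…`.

2πR = 2π·32 = 201.061930
per-turn = √(201.061930² + 13.5²) = √(40425.8996 + 182.25) = √40608.1496 = 201.514639
L = 1.75 × 201.514639 = 352.650618
V = π·2² × L = 12.566371 × 352.650618 = 4431.538361

L=352.651 V=4431.538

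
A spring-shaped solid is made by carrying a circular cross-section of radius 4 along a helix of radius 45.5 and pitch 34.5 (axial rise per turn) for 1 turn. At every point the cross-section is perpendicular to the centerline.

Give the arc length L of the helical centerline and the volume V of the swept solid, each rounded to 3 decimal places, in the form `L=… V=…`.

2πR = 2π·45.5 = 285.884931
per-turn = √(285.884931² + 34.5²) = √(81730.1940 + 1190.25) = √82920.4440 = 287.959101
L = 1 × 287.959101 = 287.959101
V = π·4² × L = 50.265482 × 287.959101 = 14474.403157

L=287.959 V=14474.403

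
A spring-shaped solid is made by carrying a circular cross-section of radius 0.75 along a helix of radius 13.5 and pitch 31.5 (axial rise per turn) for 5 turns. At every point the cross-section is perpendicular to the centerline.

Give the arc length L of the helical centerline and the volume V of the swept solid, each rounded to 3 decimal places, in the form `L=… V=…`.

L=452.416 V=799.484

2πR = 2π·13.5 = 84.823002
per-turn = √(84.823002² + 31.5²) = √(7194.9416 + 992.25) = √8187.1916 = 90.483101
L = 5 × 90.483101 = 452.415506
V = π·0.75² × L = 1.767146 × 452.415506 = 799.484192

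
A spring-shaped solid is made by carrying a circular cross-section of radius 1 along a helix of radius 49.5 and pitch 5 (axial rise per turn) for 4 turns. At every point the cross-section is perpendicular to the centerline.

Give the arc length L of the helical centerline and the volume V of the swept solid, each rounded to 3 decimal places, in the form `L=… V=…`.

2πR = 2π·49.5 = 311.017673
per-turn = √(311.017673² + 5²) = √(96731.9927 + 25) = √96756.9927 = 311.057861
L = 4 × 311.057861 = 1244.231443
V = π·1² × L = 3.141593 × 1244.231443 = 3908.868361

L=1244.231 V=3908.868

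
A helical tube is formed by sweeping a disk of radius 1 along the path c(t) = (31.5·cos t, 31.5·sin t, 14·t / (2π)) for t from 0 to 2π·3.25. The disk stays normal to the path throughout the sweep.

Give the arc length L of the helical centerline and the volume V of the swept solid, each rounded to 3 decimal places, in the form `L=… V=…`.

L=644.848 V=2025.851

2πR = 2π·31.5 = 197.920337
per-turn = √(197.920337² + 14²) = √(39172.4599 + 196) = √39368.4599 = 198.414868
L = 3.25 × 198.414868 = 644.848321
V = π·1² × L = 3.141593 × 644.848321 = 2025.850749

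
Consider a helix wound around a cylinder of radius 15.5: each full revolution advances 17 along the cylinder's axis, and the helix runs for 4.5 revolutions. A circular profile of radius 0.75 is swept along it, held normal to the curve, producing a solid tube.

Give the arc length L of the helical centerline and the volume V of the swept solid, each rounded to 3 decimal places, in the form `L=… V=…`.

L=444.879 V=786.166

2πR = 2π·15.5 = 97.389372
per-turn = √(97.389372² + 17²) = √(9484.6898 + 289) = √9773.6898 = 98.861974
L = 4.5 × 98.861974 = 444.878881
V = π·0.75² × L = 1.767146 × 444.878881 = 786.165877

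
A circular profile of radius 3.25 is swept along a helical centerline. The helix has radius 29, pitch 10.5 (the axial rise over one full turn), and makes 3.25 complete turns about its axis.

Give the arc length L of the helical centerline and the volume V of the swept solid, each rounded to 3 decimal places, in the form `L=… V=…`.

L=593.173 V=19683.290

2πR = 2π·29 = 182.212374
per-turn = √(182.212374² + 10.5²) = √(33201.3492 + 110.25) = √33311.5992 = 182.514655
L = 3.25 × 182.514655 = 593.172628
V = π·3.25² × L = 33.183072 × 593.172628 = 19683.290263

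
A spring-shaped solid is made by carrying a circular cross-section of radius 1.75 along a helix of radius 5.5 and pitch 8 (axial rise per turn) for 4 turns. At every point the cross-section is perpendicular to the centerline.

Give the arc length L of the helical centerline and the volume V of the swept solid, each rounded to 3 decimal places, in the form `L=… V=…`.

2πR = 2π·5.5 = 34.557519
per-turn = √(34.557519² + 8²) = √(1194.2221 + 64) = √1258.2221 = 35.471427
L = 4 × 35.471427 = 141.885708
V = π·1.75² × L = 9.621128 × 141.885708 = 1365.100487

L=141.886 V=1365.100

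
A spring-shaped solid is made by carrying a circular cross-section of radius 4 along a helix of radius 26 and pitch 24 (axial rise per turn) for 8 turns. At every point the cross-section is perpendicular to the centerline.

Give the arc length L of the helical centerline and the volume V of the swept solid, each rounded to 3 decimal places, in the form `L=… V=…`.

L=1320.931 V=66397.225

2πR = 2π·26 = 163.362818
per-turn = √(163.362818² + 24²) = √(26687.4103 + 576) = √27263.4103 = 165.116354
L = 8 × 165.116354 = 1320.930831
V = π·4² × L = 50.265482 × 1320.930831 = 66397.225493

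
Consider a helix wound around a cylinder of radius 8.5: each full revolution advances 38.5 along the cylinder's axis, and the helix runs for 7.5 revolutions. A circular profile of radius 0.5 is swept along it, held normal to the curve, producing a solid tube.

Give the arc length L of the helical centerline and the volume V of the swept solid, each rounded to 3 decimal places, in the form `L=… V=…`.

2πR = 2π·8.5 = 53.407075
per-turn = √(53.407075² + 38.5²) = √(2852.3157 + 1482.25) = √4334.5657 = 65.837418
L = 7.5 × 65.837418 = 493.780639
V = π·0.5² × L = 0.785398 × 493.780639 = 387.814407

L=493.781 V=387.814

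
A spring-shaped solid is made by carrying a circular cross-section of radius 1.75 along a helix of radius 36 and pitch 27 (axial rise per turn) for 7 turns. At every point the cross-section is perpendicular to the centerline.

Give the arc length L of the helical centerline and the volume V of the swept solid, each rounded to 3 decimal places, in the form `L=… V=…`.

L=1594.603 V=15341.878

2πR = 2π·36 = 226.194671
per-turn = √(226.194671² + 27²) = √(51164.0292 + 729) = √51893.0292 = 227.800415
L = 7 × 227.800415 = 1594.602907
V = π·1.75² × L = 9.621128 × 1594.602907 = 15341.877884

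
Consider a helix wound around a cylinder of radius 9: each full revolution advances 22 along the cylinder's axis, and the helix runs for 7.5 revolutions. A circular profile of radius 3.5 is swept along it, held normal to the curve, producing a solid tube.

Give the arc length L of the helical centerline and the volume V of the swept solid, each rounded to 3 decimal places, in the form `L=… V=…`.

L=455.081 V=17513.562

2πR = 2π·9 = 56.548668
per-turn = √(56.548668² + 22²) = √(3197.7518 + 484) = √3681.7518 = 60.677441
L = 7.5 × 60.677441 = 455.080806
V = π·3.5² × L = 38.484510 × 455.080806 = 17513.561842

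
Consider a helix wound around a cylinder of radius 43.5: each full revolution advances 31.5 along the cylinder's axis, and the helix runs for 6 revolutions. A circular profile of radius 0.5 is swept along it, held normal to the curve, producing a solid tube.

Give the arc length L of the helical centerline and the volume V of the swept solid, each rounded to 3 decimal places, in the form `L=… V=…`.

L=1650.767 V=1296.509

2πR = 2π·43.5 = 273.318561
per-turn = √(273.318561² + 31.5²) = √(74703.0357 + 992.25) = √75695.2857 = 275.127763
L = 6 × 275.127763 = 1650.766575
V = π·0.5² × L = 0.785398 × 1650.766575 = 1296.509036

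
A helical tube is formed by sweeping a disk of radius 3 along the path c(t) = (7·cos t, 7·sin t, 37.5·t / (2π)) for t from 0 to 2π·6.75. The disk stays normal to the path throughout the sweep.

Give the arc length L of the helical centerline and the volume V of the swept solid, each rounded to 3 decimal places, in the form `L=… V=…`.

L=390.141 V=11030.988

2πR = 2π·7 = 43.982297
per-turn = √(43.982297² + 37.5²) = √(1934.4425 + 1406.25) = √3340.6925 = 57.798724
L = 6.75 × 57.798724 = 390.141385
V = π·3² × L = 28.274334 × 390.141385 = 11030.987782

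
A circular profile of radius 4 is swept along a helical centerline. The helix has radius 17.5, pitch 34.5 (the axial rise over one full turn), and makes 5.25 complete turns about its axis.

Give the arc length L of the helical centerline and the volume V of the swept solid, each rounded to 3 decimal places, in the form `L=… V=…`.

L=605.016 V=30411.415

2πR = 2π·17.5 = 109.955743
per-turn = √(109.955743² + 34.5²) = √(12090.2654 + 1190.25) = √13280.5154 = 115.241118
L = 5.25 × 115.241118 = 605.015872
V = π·4² × L = 50.265482 × 605.015872 = 30411.414705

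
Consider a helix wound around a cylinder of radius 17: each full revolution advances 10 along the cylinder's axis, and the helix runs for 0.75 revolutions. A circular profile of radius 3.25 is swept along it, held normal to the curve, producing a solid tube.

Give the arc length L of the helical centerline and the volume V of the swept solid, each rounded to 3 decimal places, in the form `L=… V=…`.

2πR = 2π·17 = 106.814150
per-turn = √(106.814150² + 10²) = √(11409.2627 + 100) = √11509.2627 = 107.281232
L = 0.75 × 107.281232 = 80.460924
V = π·3.25² × L = 33.183072 × 80.460924 = 2669.940661

L=80.461 V=2669.941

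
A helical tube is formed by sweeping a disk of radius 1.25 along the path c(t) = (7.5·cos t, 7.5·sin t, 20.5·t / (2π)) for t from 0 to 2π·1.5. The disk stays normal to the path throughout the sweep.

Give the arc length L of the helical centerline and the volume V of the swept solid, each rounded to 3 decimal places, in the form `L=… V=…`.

L=77.085 V=378.389

2πR = 2π·7.5 = 47.123890
per-turn = √(47.123890² + 20.5²) = √(2220.6610 + 420.25) = √2640.9110 = 51.389795
L = 1.5 × 51.389795 = 77.084692
V = π·1.25² × L = 4.908739 × 77.084692 = 378.388597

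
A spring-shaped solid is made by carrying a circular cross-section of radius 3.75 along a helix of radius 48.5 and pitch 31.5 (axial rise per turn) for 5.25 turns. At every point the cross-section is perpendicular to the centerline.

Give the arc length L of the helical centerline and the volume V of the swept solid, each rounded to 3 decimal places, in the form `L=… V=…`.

L=1608.381 V=71056.080

2πR = 2π·48.5 = 304.734487
per-turn = √(304.734487² + 31.5²) = √(92863.1078 + 992.25) = √93855.3578 = 306.358218
L = 5.25 × 306.358218 = 1608.380645
V = π·3.75² × L = 44.178647 × 1608.380645 = 71056.080266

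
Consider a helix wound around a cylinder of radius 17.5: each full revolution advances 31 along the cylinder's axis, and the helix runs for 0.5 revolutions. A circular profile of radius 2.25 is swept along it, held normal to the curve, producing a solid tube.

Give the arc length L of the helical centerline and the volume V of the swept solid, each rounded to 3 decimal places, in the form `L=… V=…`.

2πR = 2π·17.5 = 109.955743
per-turn = √(109.955743² + 31²) = √(12090.2654 + 961) = √13051.2654 = 114.242135
L = 0.5 × 114.242135 = 57.121067
V = π·2.25² × L = 15.904313 × 57.121067 = 908.471325

L=57.121 V=908.471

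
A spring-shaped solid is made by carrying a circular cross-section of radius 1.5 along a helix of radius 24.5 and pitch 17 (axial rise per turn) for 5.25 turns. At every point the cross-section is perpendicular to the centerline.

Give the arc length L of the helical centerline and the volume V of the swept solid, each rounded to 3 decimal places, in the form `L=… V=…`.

2πR = 2π·24.5 = 153.938040
per-turn = √(153.938040² + 17²) = √(23696.9202 + 289) = √23985.9202 = 154.873885
L = 5.25 × 154.873885 = 813.087895
V = π·1.5² × L = 7.068583 × 813.087895 = 5747.379653

L=813.088 V=5747.380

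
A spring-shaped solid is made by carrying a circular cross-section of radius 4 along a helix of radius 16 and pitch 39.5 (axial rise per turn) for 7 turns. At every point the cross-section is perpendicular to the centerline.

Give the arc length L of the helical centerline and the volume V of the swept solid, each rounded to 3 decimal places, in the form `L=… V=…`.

2πR = 2π·16 = 100.530965
per-turn = √(100.530965² + 39.5²) = √(10106.4749 + 1560.25) = √11666.7249 = 108.012615
L = 7 × 108.012615 = 756.088302
V = π·4² × L = 50.265482 × 756.088302 = 38005.143281

L=756.088 V=38005.143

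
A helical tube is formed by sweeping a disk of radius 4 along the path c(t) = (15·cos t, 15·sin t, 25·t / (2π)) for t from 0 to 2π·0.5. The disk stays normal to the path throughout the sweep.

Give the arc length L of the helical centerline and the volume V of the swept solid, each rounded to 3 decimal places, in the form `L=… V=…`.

L=48.754 V=2450.622

2πR = 2π·15 = 94.247780
per-turn = √(94.247780² + 25²) = √(8882.6440 + 625) = √9507.6440 = 97.507148
L = 0.5 × 97.507148 = 48.753574
V = π·4² × L = 50.265482 × 48.753574 = 2450.621925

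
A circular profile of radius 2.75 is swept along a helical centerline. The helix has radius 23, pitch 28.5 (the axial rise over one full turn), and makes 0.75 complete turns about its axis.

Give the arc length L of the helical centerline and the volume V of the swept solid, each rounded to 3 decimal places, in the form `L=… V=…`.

L=110.473 V=2624.640

2πR = 2π·23 = 144.513262
per-turn = √(144.513262² + 28.5²) = √(20884.0829 + 812.25) = √21696.3329 = 147.296751
L = 0.75 × 147.296751 = 110.472563
V = π·2.75² × L = 23.758294 × 110.472563 = 2624.639689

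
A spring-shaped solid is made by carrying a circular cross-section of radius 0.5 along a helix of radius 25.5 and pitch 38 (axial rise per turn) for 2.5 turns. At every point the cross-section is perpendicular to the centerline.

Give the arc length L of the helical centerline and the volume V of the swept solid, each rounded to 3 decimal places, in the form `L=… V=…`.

2πR = 2π·25.5 = 160.221225
per-turn = √(160.221225² + 38²) = √(25670.8410 + 1444) = √27114.8410 = 164.665847
L = 2.5 × 164.665847 = 411.664617
V = π·0.5² × L = 0.785398 × 411.664617 = 323.320634

L=411.665 V=323.321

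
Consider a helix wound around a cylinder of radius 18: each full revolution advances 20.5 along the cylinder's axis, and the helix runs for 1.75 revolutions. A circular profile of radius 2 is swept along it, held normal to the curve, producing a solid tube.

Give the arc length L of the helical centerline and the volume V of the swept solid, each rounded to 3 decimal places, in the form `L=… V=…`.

2πR = 2π·18 = 113.097336
per-turn = √(113.097336² + 20.5²) = √(12791.0073 + 420.25) = √13211.2573 = 114.940234
L = 1.75 × 114.940234 = 201.145409
V = π·2² × L = 12.566371 × 201.145409 = 2527.667755

L=201.145 V=2527.668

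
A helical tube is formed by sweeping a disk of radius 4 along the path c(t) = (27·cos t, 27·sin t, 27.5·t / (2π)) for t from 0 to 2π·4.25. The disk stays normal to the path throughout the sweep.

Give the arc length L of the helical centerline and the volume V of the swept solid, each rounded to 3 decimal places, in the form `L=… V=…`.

L=730.407 V=36714.257

2πR = 2π·27 = 169.646003
per-turn = √(169.646003² + 27.5²) = √(28779.7664 + 756.25) = √29536.0164 = 171.860456
L = 4.25 × 171.860456 = 730.406939
V = π·4² × L = 50.265482 × 730.406939 = 36714.257189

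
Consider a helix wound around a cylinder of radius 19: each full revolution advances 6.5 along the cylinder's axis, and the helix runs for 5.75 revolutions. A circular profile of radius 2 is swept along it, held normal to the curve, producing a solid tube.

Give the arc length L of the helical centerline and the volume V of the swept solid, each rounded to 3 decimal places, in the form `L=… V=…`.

L=687.455 V=8638.811

2πR = 2π·19 = 119.380521
per-turn = √(119.380521² + 6.5²) = √(14251.7088 + 42.25) = √14293.9588 = 119.557345
L = 5.75 × 119.557345 = 687.454734
V = π·2² × L = 12.566371 × 687.454734 = 8638.810968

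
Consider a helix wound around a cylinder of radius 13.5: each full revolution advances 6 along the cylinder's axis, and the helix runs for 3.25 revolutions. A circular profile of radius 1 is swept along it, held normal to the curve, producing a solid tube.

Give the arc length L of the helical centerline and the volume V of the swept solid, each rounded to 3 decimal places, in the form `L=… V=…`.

L=276.364 V=868.222

2πR = 2π·13.5 = 84.823002
per-turn = √(84.823002² + 6²) = √(7194.9416 + 36) = √7230.9416 = 85.034943
L = 3.25 × 85.034943 = 276.363566
V = π·1² × L = 3.141593 × 276.363566 = 868.221749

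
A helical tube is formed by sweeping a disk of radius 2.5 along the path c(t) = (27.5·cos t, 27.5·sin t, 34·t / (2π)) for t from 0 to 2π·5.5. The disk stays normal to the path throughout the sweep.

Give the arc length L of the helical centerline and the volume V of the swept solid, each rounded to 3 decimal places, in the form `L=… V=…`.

L=968.555 V=19017.540

2πR = 2π·27.5 = 172.787596
per-turn = √(172.787596² + 34²) = √(29855.5533 + 1156) = √31011.5533 = 176.100975
L = 5.5 × 176.100975 = 968.555361
V = π·2.5² × L = 19.634954 × 968.555361 = 19017.540046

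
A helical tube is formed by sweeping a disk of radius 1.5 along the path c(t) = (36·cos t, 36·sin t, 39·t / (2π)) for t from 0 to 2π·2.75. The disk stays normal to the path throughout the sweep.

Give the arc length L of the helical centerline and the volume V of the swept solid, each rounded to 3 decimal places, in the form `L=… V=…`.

L=631.214 V=4461.786

2πR = 2π·36 = 226.194671
per-turn = √(226.194671² + 39²) = √(51164.0292 + 1521) = √52685.0292 = 229.532196
L = 2.75 × 229.532196 = 631.213540
V = π·1.5² × L = 7.068583 × 631.213540 = 4461.785597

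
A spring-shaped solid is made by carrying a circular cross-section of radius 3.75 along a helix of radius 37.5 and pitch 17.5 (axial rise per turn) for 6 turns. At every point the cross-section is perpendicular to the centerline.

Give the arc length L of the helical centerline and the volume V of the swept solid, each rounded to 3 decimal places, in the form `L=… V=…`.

L=1417.611 V=62628.119

2πR = 2π·37.5 = 235.619449
per-turn = √(235.619449² + 17.5²) = √(55516.5248 + 306.25) = √55822.7748 = 236.268438
L = 6 × 236.268438 = 1417.610628
V = π·3.75² × L = 44.178647 × 1417.610628 = 62628.119058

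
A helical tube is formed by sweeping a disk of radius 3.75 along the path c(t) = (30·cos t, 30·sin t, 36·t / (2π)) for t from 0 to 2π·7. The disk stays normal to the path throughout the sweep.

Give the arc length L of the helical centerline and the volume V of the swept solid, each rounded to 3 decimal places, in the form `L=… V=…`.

L=1343.318 V=59345.954

2πR = 2π·30 = 188.495559
per-turn = √(188.495559² + 36²) = √(35530.5758 + 1296) = √36826.5758 = 191.902517
L = 7 × 191.902517 = 1343.317616
V = π·3.75² × L = 44.178647 × 1343.317616 = 59345.954333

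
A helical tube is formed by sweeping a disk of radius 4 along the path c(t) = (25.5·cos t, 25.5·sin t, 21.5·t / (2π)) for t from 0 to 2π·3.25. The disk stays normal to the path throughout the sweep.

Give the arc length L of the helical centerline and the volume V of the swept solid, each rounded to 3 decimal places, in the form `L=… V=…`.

L=525.386 V=26408.796

2πR = 2π·25.5 = 160.221225
per-turn = √(160.221225² + 21.5²) = √(25670.8410 + 462.25) = √26133.0910 = 161.657326
L = 3.25 × 161.657326 = 525.386309
V = π·4² × L = 50.265482 × 525.386309 = 26408.796322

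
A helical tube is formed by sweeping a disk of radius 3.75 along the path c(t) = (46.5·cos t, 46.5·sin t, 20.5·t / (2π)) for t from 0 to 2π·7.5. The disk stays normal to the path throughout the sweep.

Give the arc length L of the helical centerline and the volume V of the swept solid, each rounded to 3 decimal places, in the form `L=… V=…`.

2πR = 2π·46.5 = 292.168117
per-turn = √(292.168117² + 20.5²) = √(85362.2085 + 420.25) = √85782.4585 = 292.886426
L = 7.5 × 292.886426 = 2196.648194
V = π·3.75² × L = 44.178647 × 2196.648194 = 97044.944472

L=2196.648 V=97044.944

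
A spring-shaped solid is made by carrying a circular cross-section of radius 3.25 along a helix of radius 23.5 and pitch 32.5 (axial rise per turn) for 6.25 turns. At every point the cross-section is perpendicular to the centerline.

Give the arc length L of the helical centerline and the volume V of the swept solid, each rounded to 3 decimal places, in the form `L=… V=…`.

2πR = 2π·23.5 = 147.654855
per-turn = √(147.654855² + 32.5²) = √(21801.9561 + 1056.25) = √22858.2061 = 151.189306
L = 6.25 × 151.189306 = 944.933160
V = π·3.25² × L = 33.183072 × 944.933160 = 31355.785461

L=944.933 V=31355.785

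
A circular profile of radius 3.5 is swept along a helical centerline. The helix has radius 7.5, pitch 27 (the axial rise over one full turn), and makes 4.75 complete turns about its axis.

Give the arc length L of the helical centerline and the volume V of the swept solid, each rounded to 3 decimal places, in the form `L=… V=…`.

2πR = 2π·7.5 = 47.123890
per-turn = √(47.123890² + 27²) = √(2220.6610 + 729) = √2949.6610 = 54.310782
L = 4.75 × 54.310782 = 257.976212
V = π·3.5² × L = 38.484510 × 257.976212 = 9928.088122

L=257.976 V=9928.088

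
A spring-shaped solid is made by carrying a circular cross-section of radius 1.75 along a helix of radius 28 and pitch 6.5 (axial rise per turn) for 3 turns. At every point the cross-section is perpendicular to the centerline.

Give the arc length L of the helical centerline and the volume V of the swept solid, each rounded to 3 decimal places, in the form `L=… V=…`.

2πR = 2π·28 = 175.929189
per-turn = √(175.929189² + 6.5²) = √(30951.0794 + 42.25) = √30993.3294 = 176.049224
L = 3 × 176.049224 = 528.147673
V = π·1.75² × L = 9.621128 × 528.147673 = 5081.376103

L=528.148 V=5081.376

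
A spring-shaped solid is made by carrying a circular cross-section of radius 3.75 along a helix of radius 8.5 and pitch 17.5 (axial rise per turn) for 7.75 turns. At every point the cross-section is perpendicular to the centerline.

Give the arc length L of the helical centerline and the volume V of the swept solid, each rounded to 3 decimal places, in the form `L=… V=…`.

L=435.559 V=19242.392

2πR = 2π·8.5 = 53.407075
per-turn = √(53.407075² + 17.5²) = √(2852.3157 + 306.25) = √3158.5657 = 56.201118
L = 7.75 × 56.201118 = 435.558665
V = π·3.75² × L = 44.178647 × 435.558665 = 19242.392375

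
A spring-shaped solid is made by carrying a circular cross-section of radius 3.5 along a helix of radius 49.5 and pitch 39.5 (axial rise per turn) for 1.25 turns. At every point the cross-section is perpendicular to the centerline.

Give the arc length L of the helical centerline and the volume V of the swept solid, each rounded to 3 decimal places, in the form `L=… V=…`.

2πR = 2π·49.5 = 311.017673
per-turn = √(311.017673² + 39.5²) = √(96731.9927 + 1560.25) = √98292.2427 = 313.515937
L = 1.25 × 313.515937 = 391.894921
V = π·3.5² × L = 38.484510 × 391.894921 = 15081.884017

L=391.895 V=15081.884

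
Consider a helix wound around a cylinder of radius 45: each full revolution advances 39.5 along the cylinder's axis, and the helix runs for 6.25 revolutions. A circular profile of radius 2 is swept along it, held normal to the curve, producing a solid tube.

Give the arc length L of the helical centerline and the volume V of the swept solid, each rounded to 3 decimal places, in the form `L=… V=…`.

2πR = 2π·45 = 282.743339
per-turn = √(282.743339² + 39.5²) = √(79943.7956 + 1560.25) = √81504.0456 = 285.489134
L = 6.25 × 285.489134 = 1784.307088
V = π·2² × L = 12.566371 × 1784.307088 = 22422.264154

L=1784.307 V=22422.264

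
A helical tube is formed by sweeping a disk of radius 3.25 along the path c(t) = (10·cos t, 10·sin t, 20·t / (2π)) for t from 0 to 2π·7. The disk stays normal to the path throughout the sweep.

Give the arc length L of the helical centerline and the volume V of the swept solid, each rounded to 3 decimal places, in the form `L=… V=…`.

2πR = 2π·10 = 62.831853
per-turn = √(62.831853² + 20²) = √(3947.8418 + 400) = √4347.8418 = 65.938166
L = 7 × 65.938166 = 461.567163
V = π·3.25² × L = 33.183072 × 461.567163 = 15316.216600

L=461.567 V=15316.217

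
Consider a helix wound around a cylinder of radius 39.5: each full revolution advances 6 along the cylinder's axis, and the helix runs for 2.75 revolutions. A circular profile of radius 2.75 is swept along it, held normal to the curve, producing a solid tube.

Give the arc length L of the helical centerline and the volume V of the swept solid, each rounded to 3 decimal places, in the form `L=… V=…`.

L=682.710 V=16220.035

2πR = 2π·39.5 = 248.185820
per-turn = √(248.185820² + 6²) = √(61596.2011 + 36) = √61632.2011 = 248.258335
L = 2.75 × 248.258335 = 682.710422
V = π·2.75² × L = 23.758294 × 682.710422 = 16220.035230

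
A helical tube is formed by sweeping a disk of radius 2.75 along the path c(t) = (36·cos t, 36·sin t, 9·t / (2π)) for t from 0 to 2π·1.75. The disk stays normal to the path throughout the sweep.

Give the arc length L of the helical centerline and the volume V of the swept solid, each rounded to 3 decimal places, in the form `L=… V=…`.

2πR = 2π·36 = 226.194671
per-turn = √(226.194671² + 9²) = √(51164.0292 + 81) = √51245.0292 = 226.373650
L = 1.75 × 226.373650 = 396.153887
V = π·2.75² × L = 23.758294 × 396.153887 = 9411.940686

L=396.154 V=9411.941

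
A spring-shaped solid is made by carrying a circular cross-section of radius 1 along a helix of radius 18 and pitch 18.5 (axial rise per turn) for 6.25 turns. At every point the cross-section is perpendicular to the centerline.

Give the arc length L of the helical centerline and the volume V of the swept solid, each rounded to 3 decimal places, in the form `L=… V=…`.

L=716.253 V=2250.174

2πR = 2π·18 = 113.097336
per-turn = √(113.097336² + 18.5²) = √(12791.0073 + 342.25) = √13133.2573 = 114.600425
L = 6.25 × 114.600425 = 716.252653
V = π·1² × L = 3.141593 × 716.252653 = 2250.174074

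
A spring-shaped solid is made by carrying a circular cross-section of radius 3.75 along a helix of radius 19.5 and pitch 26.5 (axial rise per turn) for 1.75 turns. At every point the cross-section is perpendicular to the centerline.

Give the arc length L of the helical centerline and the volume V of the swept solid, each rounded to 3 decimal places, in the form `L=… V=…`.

2πR = 2π·19.5 = 122.522113
per-turn = √(122.522113² + 26.5²) = √(15011.6683 + 702.25) = √15713.9183 = 125.355169
L = 1.75 × 125.355169 = 219.371545
V = π·3.75² × L = 44.178647 × 219.371545 = 9691.537983

L=219.372 V=9691.538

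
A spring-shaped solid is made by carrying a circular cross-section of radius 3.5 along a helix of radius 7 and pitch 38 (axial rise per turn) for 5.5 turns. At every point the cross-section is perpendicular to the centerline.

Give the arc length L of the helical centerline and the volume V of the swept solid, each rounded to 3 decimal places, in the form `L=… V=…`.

2πR = 2π·7 = 43.982297
per-turn = √(43.982297² + 38²) = √(1934.4425 + 1444) = √3378.4425 = 58.124371
L = 5.5 × 58.124371 = 319.684039
V = π·3.5² × L = 38.484510 × 319.684039 = 12302.883580

L=319.684 V=12302.884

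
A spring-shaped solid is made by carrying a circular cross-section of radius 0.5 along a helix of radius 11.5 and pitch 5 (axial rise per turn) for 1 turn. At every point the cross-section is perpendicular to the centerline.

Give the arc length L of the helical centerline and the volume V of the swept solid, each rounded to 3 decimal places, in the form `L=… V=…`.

2πR = 2π·11.5 = 72.256631
per-turn = √(72.256631² + 5²) = √(5221.0207 + 25) = √5246.0207 = 72.429419
L = 1 × 72.429419 = 72.429419
V = π·0.5² × L = 0.785398 × 72.429419 = 56.885933

L=72.429 V=56.886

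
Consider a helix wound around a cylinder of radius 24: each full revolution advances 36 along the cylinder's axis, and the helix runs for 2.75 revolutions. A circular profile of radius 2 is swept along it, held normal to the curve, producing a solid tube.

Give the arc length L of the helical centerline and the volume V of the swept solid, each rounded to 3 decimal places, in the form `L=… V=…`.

L=426.344 V=5357.593

2πR = 2π·24 = 150.796447
per-turn = √(150.796447² + 36²) = √(22739.5685 + 1296) = √24035.5685 = 155.034088
L = 2.75 × 155.034088 = 426.343743
V = π·2² × L = 12.566371 × 426.343743 = 5357.593482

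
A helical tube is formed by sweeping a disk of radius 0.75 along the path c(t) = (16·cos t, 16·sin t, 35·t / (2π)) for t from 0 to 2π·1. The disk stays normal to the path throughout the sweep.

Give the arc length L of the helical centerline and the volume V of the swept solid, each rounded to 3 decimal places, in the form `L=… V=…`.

L=106.449 V=188.112

2πR = 2π·16 = 100.530965
per-turn = √(100.530965² + 35²) = √(10106.4749 + 1225) = √11331.4749 = 106.449401
L = 1 × 106.449401 = 106.449401
V = π·0.75² × L = 1.767146 × 106.449401 = 188.111619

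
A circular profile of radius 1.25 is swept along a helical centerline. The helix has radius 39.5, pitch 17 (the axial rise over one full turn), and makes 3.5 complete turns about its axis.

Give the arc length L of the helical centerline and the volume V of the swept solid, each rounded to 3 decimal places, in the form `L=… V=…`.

L=870.686 V=4273.969

2πR = 2π·39.5 = 248.185820
per-turn = √(248.185820² + 17²) = √(61596.2011 + 289) = √61885.2011 = 248.767363
L = 3.5 × 248.767363 = 870.685772
V = π·1.25² × L = 4.908739 × 870.685772 = 4273.968788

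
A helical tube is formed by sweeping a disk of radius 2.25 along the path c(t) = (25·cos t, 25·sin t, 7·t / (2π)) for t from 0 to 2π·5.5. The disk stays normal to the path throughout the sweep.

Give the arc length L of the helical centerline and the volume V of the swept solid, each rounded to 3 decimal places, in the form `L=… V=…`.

L=864.795 V=13753.977

2πR = 2π·25 = 157.079633
per-turn = √(157.079633² + 7²) = √(24674.0110 + 49) = √24723.0110 = 157.235527
L = 5.5 × 157.235527 = 864.795399
V = π·2.25² × L = 15.904313 × 864.795399 = 13753.976548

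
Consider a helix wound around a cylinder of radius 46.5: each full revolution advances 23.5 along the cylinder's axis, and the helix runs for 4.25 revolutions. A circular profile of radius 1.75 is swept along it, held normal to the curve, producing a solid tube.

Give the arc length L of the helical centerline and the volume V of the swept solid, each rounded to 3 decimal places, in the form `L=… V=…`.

L=1245.725 V=11985.276

2πR = 2π·46.5 = 292.168117
per-turn = √(292.168117² + 23.5²) = √(85362.2085 + 552.25) = √85914.4585 = 293.111683
L = 4.25 × 293.111683 = 1245.724651
V = π·1.75² × L = 9.621128 × 1245.724651 = 11985.275699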